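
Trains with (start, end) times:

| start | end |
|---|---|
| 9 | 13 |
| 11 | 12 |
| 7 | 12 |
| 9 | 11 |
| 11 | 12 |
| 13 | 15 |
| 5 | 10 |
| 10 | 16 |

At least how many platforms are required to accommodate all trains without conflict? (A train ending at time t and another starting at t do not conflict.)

The answer is the maximum number of intervals overlapping at any instant.
starts: [5, 7, 9, 9, 10, 11, 11, 13]
ends:   [10, 11, 12, 12, 12, 13, 15, 16]
s5→1 s7→2 s9→3 s9→4 e10→3 s10→4 e11→3 s11→4 s11→5  — peak 5.

5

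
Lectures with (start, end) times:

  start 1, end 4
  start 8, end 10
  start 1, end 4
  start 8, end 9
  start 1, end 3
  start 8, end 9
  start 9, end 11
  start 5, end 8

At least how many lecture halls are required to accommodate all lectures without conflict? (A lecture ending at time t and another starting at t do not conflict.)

The answer is the maximum number of intervals overlapping at any instant.
starts: [1, 1, 1, 5, 8, 8, 8, 9]
ends:   [3, 4, 4, 8, 9, 9, 10, 11]
s1→1 s1→2 s1→3  — peak 3.

3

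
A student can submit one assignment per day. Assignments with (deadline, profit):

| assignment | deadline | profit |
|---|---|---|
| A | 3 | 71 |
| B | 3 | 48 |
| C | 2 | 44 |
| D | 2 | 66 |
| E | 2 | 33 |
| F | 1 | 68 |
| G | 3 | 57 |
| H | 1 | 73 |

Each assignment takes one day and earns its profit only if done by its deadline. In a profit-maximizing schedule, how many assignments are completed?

3

Take jobs in profit order; each goes to the latest open slot no later than its deadline.
By profit: H(d1,73), A(d3,71), F(d1,68), D(d2,66), G(d3,57), B(d3,48), C(d2,44), E(d2,33)
H→slot 1; A→slot 3; F skipped; D→slot 2; G skipped; B skipped; C skipped; E skipped.
3 of 8 scheduled.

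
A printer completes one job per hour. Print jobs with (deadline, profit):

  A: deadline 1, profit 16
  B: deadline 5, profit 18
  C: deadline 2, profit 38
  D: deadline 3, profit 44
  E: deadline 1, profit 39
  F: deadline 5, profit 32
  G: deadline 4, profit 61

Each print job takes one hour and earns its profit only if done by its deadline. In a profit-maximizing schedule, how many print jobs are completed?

5

Sort by profit descending; place each in the latest free slot ≤ its deadline.
By profit: G(d4,61), D(d3,44), E(d1,39), C(d2,38), F(d5,32), B(d5,18), A(d1,16)
G→slot 4; D→slot 3; E→slot 1; C→slot 2; F→slot 5; B skipped; A skipped.
5 of 7 scheduled.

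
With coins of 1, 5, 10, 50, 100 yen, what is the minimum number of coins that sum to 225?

Greedy: take as many of the largest coin as possible, then repeat with the remainder.
225 − 2×100→25 − 2×10→5 − 1×5→0
Total coins = 2 + 2 + 1 = 5

5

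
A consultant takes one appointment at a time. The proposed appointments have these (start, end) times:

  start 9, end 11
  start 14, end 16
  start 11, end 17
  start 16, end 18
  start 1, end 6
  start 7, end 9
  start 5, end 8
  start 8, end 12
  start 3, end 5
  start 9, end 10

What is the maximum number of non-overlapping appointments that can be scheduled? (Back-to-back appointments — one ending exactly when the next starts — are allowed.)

5

By end time: (3,5), (1,6), (5,8), (7,9), (9,10), (9,11), (8,12), (14,16), (11,17), (16,18).
Pick (3,5); next start ≥ 5 → (5,8); next start ≥ 8 → (9,10); next start ≥ 10 → (14,16); next start ≥ 16 → (16,18).
Selected 5 appointments.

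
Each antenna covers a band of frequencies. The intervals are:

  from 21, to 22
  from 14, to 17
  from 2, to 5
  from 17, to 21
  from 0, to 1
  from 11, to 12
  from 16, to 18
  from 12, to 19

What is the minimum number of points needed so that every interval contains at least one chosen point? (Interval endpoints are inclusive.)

5

By right end: [0,1]  [2,5]  [11,12]  [14,17]  [16,18]  [12,19]  [17,21]  [21,22]
[0,1] uncovered → point at 1; [2,5] uncovered → point at 5; [11,12] uncovered → point at 12; [14,17] uncovered → point at 17; [21,22] uncovered → point at 22.
Points: 1, 5, 12, 17, 22 (5 total).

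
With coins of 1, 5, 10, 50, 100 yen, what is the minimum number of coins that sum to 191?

7

Use the largest denomination that fits, subtract, and repeat.
191 = 1×100 + 1×50 + 4×10 + 1×1
Total coins = 1 + 1 + 4 + 1 = 7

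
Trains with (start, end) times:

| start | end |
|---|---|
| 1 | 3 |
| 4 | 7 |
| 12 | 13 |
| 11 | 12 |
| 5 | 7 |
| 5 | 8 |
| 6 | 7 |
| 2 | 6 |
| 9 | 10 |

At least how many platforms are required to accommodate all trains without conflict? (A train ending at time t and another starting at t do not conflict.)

4

starts: [1, 2, 4, 5, 5, 6, 9, 11, 12]
ends:   [3, 6, 7, 7, 7, 8, 10, 12, 13]
s1→1 s2→2 e3→1 s4→2 s5→3 s5→4  — peak 4.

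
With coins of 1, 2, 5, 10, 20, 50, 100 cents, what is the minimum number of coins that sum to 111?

3

Greedy: take as many of the largest coin as possible, then repeat with the remainder.
111 − 1×100→11 − 1×10→1 − 1×1→0
Total coins = 1 + 1 + 1 = 3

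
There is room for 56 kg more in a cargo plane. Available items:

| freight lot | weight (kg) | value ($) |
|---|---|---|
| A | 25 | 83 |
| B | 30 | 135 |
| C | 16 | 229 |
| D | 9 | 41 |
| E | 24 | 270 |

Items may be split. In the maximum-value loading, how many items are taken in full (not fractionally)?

Greedy by value/weight ratio, highest first.
Order: C (229/16=14.31) > E (270/24=11.25) > D (41/9=4.56) > B (135/30=4.50) > A (83/25=3.32)
Fill: take C (16 @ 229) → take E (24 @ 270) → take D (9 @ 41) → take 7/30 of B → 31.50; 56/56 used.
3 item(s) taken whole; one partial (take 7/30 of B).

3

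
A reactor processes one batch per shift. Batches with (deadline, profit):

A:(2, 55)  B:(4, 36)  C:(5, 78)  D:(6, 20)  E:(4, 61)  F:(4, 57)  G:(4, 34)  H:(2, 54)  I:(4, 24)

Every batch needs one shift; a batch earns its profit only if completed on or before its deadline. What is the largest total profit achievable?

325

Profit order: C=78 E=61 F=57 A=55 H=54 B=36 G=34 I=24 D=20
Assign: C→slot 5, E→slot 4, F→slot 3, A→slot 2, H→slot 1, B skipped, G skipped, I skipped, D→slot 6.
Slots: [1:H] [2:A] [3:F] [4:E] [5:C] [6:D]
Profit = 54 + 55 + 57 + 61 + 78 + 20 = 325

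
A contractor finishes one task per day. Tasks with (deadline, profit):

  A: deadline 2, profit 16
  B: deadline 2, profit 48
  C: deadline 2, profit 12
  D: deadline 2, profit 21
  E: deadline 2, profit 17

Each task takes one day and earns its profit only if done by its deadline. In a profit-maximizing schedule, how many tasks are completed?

Sort by profit descending; place each in the latest free slot ≤ its deadline.
By profit: B(d2,48), D(d2,21), E(d2,17), A(d2,16), C(d2,12)
B→slot 2; D→slot 1; E skipped; A skipped; C skipped.
2 of 5 scheduled.

2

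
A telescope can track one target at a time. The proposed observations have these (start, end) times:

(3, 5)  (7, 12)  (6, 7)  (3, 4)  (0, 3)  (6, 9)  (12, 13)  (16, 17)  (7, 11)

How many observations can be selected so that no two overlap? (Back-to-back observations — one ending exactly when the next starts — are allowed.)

By end time: (0,3), (3,4), (3,5), (6,7), (6,9), (7,11), (7,12), (12,13), (16,17).
Pick (0,3); next start ≥ 3 → (3,4); next start ≥ 4 → (6,7); next start ≥ 7 → (7,11); next start ≥ 11 → (12,13); next start ≥ 13 → (16,17).
Selected 6 observations.

6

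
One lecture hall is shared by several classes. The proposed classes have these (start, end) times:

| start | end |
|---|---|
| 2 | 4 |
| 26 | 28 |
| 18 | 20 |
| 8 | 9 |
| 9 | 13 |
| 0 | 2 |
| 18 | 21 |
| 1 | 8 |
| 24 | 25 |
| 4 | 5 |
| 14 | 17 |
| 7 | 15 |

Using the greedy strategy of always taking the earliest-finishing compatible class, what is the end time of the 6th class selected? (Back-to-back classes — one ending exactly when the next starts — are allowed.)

Order by finish time; keep every interval that doesn't clash with the previous kept one.
Sorted by end: (0,2)  (2,4)  (4,5)  (1,8)  (8,9)  (9,13)  (7,15)  (14,17)  (18,20)  (18,21)  (24,25)  (26,28)
take (0,2); take (2,4); take (4,5); take (8,9); take (9,13); take (14,17); take (18,20); skip (18,21); take (24,25); take (26,28).
Selected: (0,2) (2,4) (4,5) (8,9) (9,13) (14,17) (18,20) (24,25) (26,28)

17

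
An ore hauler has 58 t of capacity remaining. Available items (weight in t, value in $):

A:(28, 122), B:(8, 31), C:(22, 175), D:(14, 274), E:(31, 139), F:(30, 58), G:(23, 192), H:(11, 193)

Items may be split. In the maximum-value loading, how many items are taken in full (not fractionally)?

Sort by value per unit weight and fill in that order.
Ratios (sorted): D 19.57, H 17.55, G 8.35, C 7.95, E 4.48, A 4.36, B 3.88, F 1.93
take D (14 @ 274); take H (11 @ 193); take G (23 @ 192); take 10/22 of C → 79.55. Capacity used 58/58.
3 item(s) taken whole; one partial (take 10/22 of C).

3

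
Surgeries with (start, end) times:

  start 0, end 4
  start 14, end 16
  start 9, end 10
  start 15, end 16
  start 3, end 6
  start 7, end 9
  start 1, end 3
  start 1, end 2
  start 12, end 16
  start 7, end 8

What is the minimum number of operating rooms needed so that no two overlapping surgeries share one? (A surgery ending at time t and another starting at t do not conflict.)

Count concurrent intervals with a sweep; the peak is the room count.
Events (time:±→running): 0:+→1 1:+→2 1:+→3 … peak 3.

3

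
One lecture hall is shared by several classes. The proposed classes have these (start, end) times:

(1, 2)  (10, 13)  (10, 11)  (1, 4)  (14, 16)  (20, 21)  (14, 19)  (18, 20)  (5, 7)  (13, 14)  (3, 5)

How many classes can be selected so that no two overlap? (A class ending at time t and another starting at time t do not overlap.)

8

Order by finish time; keep every interval that doesn't clash with the previous kept one.
By end time: (1,2), (1,4), (3,5), (5,7), (10,11), (10,13), (13,14), (14,16), (14,19), (18,20), (20,21).
Pick (1,2); next start ≥ 2 → (3,5); next start ≥ 5 → (5,7); next start ≥ 7 → (10,11); next start ≥ 11 → (13,14); next start ≥ 14 → (14,16); next start ≥ 16 → (18,20); next start ≥ 20 → (20,21).
Selected 8 classes.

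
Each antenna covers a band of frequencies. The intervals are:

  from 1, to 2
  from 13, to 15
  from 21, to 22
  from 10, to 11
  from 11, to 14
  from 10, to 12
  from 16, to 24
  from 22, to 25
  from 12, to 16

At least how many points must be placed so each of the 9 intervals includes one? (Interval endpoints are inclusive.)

4

Sorted: [1,2] [10,11] [10,12] [11,14] [13,15] [12,16] [21,22] [16,24] [22,25]
{[1,2]} hit by 2; {[10,11],[10,12],[11,14]} hit by 11; {[13,15],[12,16]} hit by 15; {[21,22],[16,24],[22,25]} hit by 22.
Points: 2, 11, 15, 22 (4 total).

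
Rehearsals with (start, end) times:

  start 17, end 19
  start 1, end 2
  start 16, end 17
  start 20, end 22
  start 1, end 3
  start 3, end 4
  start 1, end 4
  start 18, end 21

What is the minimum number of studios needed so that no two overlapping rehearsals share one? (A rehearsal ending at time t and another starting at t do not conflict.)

3

The answer is the maximum number of intervals overlapping at any instant.
starts: [1, 1, 1, 3, 16, 17, 18, 20]
ends:   [2, 3, 4, 4, 17, 19, 21, 22]
s1→1 s1→2 s1→3  — peak 3.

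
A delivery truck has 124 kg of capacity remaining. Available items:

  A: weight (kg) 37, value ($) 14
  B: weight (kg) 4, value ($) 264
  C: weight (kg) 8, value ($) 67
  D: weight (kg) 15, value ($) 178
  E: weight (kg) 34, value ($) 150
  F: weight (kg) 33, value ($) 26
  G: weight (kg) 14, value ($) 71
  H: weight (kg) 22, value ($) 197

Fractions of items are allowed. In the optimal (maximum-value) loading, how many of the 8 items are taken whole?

Greedy by value/weight ratio, highest first.
Order: B (264/4=66.00) > D (178/15=11.87) > H (197/22=8.95) > C (67/8=8.38) > G (71/14=5.07) > E (150/34=4.41) > F (26/33=0.79) > A (14/37=0.38)
Fill: take B (4 @ 264) → take D (15 @ 178) → take H (22 @ 197) → take C (8 @ 67) → take G (14 @ 71) → take E (34 @ 150) → take 27/33 of F → 21.27; 124/124 used.
6 item(s) taken whole; one partial (take 27/33 of F).

6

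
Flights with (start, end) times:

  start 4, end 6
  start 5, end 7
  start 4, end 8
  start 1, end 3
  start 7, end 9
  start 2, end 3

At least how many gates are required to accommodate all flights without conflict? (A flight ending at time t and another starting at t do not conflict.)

3

Count concurrent intervals with a sweep; the peak is the room count.
Events (time:±→running): 1:+→1 2:+→2 3:-→1 3:-→0 4:+→1 4:+→2 5:+→3 … peak 3.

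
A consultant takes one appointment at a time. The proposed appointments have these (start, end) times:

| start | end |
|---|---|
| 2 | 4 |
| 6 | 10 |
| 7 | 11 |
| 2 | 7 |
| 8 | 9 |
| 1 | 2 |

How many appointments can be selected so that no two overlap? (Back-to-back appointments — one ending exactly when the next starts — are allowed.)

By end time: (1,2), (2,4), (2,7), (8,9), (6,10), (7,11).
Pick (1,2); next start ≥ 2 → (2,4); next start ≥ 4 → (8,9).
Selected 3 appointments.

3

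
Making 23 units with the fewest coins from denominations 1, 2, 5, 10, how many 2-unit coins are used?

1

23 − 2×10→3 − 1×2→1 − 1×1→0
Count of 2: 1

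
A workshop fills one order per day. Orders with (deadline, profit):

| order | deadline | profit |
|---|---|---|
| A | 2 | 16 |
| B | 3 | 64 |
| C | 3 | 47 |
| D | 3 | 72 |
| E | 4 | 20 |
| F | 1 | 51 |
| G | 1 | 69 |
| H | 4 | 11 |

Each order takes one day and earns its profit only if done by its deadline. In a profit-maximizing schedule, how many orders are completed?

4

Take jobs in profit order; each goes to the latest open slot no later than its deadline.
By profit: D(d3,72), G(d1,69), B(d3,64), F(d1,51), C(d3,47), E(d4,20), A(d2,16), H(d4,11)
D→slot 3; G→slot 1; B→slot 2; F skipped; C skipped; E→slot 4; A skipped; H skipped.
4 of 8 scheduled.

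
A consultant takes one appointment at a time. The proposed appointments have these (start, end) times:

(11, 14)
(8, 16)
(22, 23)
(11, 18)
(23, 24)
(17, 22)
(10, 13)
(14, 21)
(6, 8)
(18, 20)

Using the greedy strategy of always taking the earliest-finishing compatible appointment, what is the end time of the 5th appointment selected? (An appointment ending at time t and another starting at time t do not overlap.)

Sorted by end: (6,8)  (10,13)  (11,14)  (8,16)  (11,18)  (18,20)  (14,21)  (17,22)  (22,23)  (23,24)
take (6,8); take (10,13); take (18,20); skip (14,21); take (22,23); take (23,24).
Selected: (6,8) (10,13) (18,20) (22,23) (23,24)

24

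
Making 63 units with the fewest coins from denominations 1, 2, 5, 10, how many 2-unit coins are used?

1

Use the largest denomination that fits, subtract, and repeat.
63 = 6×10 + 1×2 + 1×1
Count of 2: 1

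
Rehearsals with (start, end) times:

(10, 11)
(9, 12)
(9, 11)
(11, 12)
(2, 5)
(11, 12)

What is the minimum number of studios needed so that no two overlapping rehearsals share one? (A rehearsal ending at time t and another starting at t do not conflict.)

Count concurrent intervals with a sweep; the peak is the room count.
starts: [2, 9, 9, 10, 11, 11]
ends:   [5, 11, 11, 12, 12, 12]
s2→1 e5→0 s9→1 s9→2 s10→3  — peak 3.

3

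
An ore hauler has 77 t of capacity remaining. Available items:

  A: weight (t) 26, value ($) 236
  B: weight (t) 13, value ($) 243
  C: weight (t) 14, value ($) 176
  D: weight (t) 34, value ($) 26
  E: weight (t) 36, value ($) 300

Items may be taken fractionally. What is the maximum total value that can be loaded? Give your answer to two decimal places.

855.00

Sort by value per unit weight and fill in that order.
Ratios (sorted): B 18.69, C 12.57, A 9.08, E 8.33, D 0.76
take B (13 @ 243); take C (14 @ 176); take A (26 @ 236); take 24/36 of E → 200.00. Capacity used 77/77.
Total value = 855.00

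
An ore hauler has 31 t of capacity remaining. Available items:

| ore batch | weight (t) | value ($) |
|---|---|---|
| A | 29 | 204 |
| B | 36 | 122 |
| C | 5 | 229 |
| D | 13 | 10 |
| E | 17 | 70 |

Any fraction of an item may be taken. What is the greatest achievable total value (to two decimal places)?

Greedy by value/weight ratio, highest first.
Ratios (sorted): C 45.80, A 7.03, E 4.12, B 3.39, D 0.77
take C (5 @ 229); take 26/29 of A → 182.90. Capacity used 31/31.
Total value = 411.90

411.90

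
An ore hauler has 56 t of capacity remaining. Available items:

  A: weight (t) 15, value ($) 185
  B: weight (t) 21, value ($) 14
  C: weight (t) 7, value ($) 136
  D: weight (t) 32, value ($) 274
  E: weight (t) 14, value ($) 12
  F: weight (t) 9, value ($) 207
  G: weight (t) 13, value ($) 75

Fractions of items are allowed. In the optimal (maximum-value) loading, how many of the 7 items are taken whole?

Greedy by value/weight ratio, highest first.
Order: F (207/9=23.00) > C (136/7=19.43) > A (185/15=12.33) > D (274/32=8.56) > G (75/13=5.77) > E (12/14=0.86) > B (14/21=0.67)
Fill: take F (9 @ 207) → take C (7 @ 136) → take A (15 @ 185) → take 25/32 of D → 214.06; 56/56 used.
3 item(s) taken whole; one partial (take 25/32 of D).

3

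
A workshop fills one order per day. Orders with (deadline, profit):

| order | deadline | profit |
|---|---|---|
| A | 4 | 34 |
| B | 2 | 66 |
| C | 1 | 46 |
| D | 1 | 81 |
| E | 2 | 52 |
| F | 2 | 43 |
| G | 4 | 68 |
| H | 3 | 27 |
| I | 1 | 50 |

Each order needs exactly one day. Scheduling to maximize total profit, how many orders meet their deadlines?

Take jobs in profit order; each goes to the latest open slot no later than its deadline.
By profit: D(d1,81), G(d4,68), B(d2,66), E(d2,52), I(d1,50), C(d1,46), F(d2,43), A(d4,34), H(d3,27)
D→slot 1; G→slot 4; B→slot 2; E skipped; I skipped; C skipped; F skipped; A→slot 3; H skipped.
4 of 9 scheduled.

4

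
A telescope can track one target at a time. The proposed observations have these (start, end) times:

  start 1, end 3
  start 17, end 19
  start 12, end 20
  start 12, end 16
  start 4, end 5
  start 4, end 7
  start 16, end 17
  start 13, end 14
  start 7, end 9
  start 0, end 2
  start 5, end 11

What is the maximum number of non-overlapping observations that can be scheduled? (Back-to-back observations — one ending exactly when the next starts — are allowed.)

Order by finish time; keep every interval that doesn't clash with the previous kept one.
By end time: (0,2), (1,3), (4,5), (4,7), (7,9), (5,11), (13,14), (12,16), (16,17), (17,19), (12,20).
Pick (0,2); next start ≥ 2 → (4,5); next start ≥ 5 → (7,9); next start ≥ 9 → (13,14); next start ≥ 14 → (16,17); next start ≥ 17 → (17,19).
Selected 6 observations.

6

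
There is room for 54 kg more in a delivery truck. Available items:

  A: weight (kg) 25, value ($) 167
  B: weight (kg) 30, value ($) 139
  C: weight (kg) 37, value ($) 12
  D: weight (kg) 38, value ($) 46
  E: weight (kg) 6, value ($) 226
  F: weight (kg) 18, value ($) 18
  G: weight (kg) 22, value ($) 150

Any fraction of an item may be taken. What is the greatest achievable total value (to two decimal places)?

547.63

Greedy by value/weight ratio, highest first.
Order: E (226/6=37.67) > G (150/22=6.82) > A (167/25=6.68) > B (139/30=4.63) > D (46/38=1.21) > F (18/18=1.00) > C (12/37=0.32)
Fill: take E (6 @ 226) → take G (22 @ 150) → take A (25 @ 167) → take 1/30 of B → 4.63; 54/54 used.
Total value = 547.63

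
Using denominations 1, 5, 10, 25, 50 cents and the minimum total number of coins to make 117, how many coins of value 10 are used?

Use the largest denomination that fits, subtract, and repeat.
117 = 2×50 + 1×10 + 1×5 + 2×1
Count of 10: 1

1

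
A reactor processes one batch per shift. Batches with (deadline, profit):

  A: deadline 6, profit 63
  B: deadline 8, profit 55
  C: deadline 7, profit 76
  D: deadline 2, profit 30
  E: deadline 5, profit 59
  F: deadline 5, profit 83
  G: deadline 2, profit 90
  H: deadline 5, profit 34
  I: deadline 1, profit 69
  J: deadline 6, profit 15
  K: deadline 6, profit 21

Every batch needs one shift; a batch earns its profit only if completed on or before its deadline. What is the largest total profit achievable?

Take jobs in profit order; each goes to the latest open slot no later than its deadline.
By profit: G(d2,90), F(d5,83), C(d7,76), I(d1,69), A(d6,63), E(d5,59), B(d8,55), H(d5,34), D(d2,30), K(d6,21), J(d6,15)
G→slot 2; F→slot 5; C→slot 7; I→slot 1; A→slot 6; E→slot 4; B→slot 8; H→slot 3; D skipped; K skipped; J skipped.
Profit = 69 + 90 + 34 + 59 + 83 + 63 + 76 + 55 = 529

529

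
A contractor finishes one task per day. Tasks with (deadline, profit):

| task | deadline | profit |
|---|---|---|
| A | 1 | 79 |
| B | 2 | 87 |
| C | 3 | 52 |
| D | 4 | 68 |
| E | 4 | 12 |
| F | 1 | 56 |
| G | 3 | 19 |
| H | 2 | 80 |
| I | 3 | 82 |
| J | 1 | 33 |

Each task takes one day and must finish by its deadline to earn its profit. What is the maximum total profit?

Profit order: B=87 I=82 H=80 A=79 D=68 F=56 C=52 J=33 G=19 E=12
Assign: B→slot 2, I→slot 3, H→slot 1, A skipped, D→slot 4, F skipped, C skipped, J skipped, G skipped, E skipped.
Slots: [1:H] [2:B] [3:I] [4:D]
Profit = 80 + 87 + 82 + 68 = 317

317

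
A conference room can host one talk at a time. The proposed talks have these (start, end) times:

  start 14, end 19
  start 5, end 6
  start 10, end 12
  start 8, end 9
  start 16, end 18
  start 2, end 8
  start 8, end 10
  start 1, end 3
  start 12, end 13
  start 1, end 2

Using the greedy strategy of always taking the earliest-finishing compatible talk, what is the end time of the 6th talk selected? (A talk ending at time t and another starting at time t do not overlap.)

18

Sorted by end: (1,2)  (1,3)  (5,6)  (2,8)  (8,9)  (8,10)  (10,12)  (12,13)  (16,18)  (14,19)
take (1,2); skip (1,3); take (5,6); skip (2,8); take (8,9); take (10,12); take (12,13); take (16,18).
Selected: (1,2) (5,6) (8,9) (10,12) (12,13) (16,18)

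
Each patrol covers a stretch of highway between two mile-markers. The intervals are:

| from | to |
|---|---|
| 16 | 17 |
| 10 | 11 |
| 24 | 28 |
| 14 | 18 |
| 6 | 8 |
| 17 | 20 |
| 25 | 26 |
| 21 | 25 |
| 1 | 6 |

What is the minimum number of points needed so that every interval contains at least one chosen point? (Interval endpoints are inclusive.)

Process intervals by earliest right end; each time one isn't hit yet, stab at its right endpoint.
By right end: [1,6]  [6,8]  [10,11]  [16,17]  [14,18]  [17,20]  [21,25]  [25,26]  [24,28]
[1,6] uncovered → point at 6; [10,11] uncovered → point at 11; [16,17] uncovered → point at 17; [21,25] uncovered → point at 25.
Points: 6, 11, 17, 25 (4 total).

4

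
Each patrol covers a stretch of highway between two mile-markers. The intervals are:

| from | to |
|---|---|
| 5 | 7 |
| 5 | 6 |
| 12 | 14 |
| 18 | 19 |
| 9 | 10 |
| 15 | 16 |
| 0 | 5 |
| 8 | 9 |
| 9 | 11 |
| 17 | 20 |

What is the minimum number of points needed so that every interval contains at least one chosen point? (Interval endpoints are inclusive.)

5

Process intervals by earliest right end; each time one isn't hit yet, stab at its right endpoint.
By right end: [0,5]  [5,6]  [5,7]  [8,9]  [9,10]  [9,11]  [12,14]  [15,16]  [18,19]  [17,20]
[0,5] uncovered → point at 5; [8,9] uncovered → point at 9; [12,14] uncovered → point at 14; [15,16] uncovered → point at 16; [18,19] uncovered → point at 19.
Points: 5, 9, 14, 16, 19 (5 total).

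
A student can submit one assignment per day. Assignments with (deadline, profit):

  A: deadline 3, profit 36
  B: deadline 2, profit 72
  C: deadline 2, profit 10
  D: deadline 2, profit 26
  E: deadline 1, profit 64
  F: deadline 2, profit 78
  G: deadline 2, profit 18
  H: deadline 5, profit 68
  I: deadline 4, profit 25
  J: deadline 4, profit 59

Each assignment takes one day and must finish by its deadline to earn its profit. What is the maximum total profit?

313

Take jobs in profit order; each goes to the latest open slot no later than its deadline.
Profit order: F=78 B=72 H=68 E=64 J=59 A=36 D=26 I=25 G=18 C=10
Assign: F→slot 2, B→slot 1, H→slot 5, E skipped, J→slot 4, A→slot 3, D skipped, I skipped, G skipped, C skipped.
Slots: [1:B] [2:F] [3:A] [4:J] [5:H]
Profit = 72 + 78 + 36 + 59 + 68 = 313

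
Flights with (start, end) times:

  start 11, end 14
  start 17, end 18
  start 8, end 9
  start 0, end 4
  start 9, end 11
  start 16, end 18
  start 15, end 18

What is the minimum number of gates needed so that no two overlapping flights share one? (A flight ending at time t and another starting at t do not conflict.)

3

Events (time:±→running): 0:+→1 4:-→0 8:+→1 9:-→0 9:+→1 11:-→0 11:+→1 14:-→0 15:+→1 16:+→2 17:+→3 … peak 3.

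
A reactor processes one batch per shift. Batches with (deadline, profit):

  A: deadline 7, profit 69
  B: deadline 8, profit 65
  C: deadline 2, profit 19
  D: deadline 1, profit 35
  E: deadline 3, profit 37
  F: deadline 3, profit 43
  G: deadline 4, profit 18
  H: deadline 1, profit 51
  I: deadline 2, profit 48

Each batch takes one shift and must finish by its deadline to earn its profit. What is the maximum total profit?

294

Sort by profit descending; place each in the latest free slot ≤ its deadline.
By profit: A(d7,69), B(d8,65), H(d1,51), I(d2,48), F(d3,43), E(d3,37), D(d1,35), C(d2,19), G(d4,18)
A→slot 7; B→slot 8; H→slot 1; I→slot 2; F→slot 3; E skipped; D skipped; C skipped; G→slot 4.
Profit = 51 + 48 + 43 + 18 + 69 + 65 = 294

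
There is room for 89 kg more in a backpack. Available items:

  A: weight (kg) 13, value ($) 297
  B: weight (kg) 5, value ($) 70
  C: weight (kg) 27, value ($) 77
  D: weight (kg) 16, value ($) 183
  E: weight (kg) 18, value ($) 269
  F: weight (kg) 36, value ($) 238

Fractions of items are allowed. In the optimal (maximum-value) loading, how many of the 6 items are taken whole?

Sort by value per unit weight and fill in that order.
Ratios (sorted): A 22.85, E 14.94, B 14.00, D 11.44, F 6.61, C 2.85
take A (13 @ 297); take E (18 @ 269); take B (5 @ 70); take D (16 @ 183); take F (36 @ 238); take 1/27 of C → 2.85. Capacity used 89/89.
5 item(s) taken whole; one partial (take 1/27 of C).

5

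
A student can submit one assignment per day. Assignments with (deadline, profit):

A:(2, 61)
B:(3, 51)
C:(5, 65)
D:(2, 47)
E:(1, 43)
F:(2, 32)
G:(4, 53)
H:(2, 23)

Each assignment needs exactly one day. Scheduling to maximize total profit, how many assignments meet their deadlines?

5

Take jobs in profit order; each goes to the latest open slot no later than its deadline.
By profit: C(d5,65), A(d2,61), G(d4,53), B(d3,51), D(d2,47), E(d1,43), F(d2,32), H(d2,23)
C→slot 5; A→slot 2; G→slot 4; B→slot 3; D→slot 1; E skipped; F skipped; H skipped.
5 of 8 scheduled.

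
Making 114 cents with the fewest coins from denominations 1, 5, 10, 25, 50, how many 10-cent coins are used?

1

Greedy: take as many of the largest coin as possible, then repeat with the remainder.
114 − 2×50→14 − 1×10→4 − 4×1→0
Count of 10: 1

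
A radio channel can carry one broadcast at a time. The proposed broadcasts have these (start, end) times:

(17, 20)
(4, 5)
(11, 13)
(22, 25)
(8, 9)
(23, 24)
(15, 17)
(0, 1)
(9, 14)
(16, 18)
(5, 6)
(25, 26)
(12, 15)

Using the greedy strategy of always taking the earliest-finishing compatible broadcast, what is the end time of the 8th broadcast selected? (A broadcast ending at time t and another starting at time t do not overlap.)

Sorted by end: (0,1)  (4,5)  (5,6)  (8,9)  (11,13)  (9,14)  (12,15)  (15,17)  (16,18)  (17,20)  (23,24)  (22,25)  (25,26)
take (0,1); take (4,5); take (5,6); take (8,9); take (11,13); skip (9,14); take (15,17); take (17,20); take (23,24); skip (22,25); take (25,26).
Selected: (0,1) (4,5) (5,6) (8,9) (11,13) (15,17) (17,20) (23,24) (25,26)

24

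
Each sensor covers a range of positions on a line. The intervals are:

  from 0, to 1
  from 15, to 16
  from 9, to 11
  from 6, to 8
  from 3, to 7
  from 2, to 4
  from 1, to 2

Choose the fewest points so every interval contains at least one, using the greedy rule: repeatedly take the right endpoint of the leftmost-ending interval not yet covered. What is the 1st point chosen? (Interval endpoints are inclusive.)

Sort by right endpoint; whenever an interval is uncovered, place a point at its right end.
By right end: [0,1]  [1,2]  [2,4]  [3,7]  [6,8]  [9,11]  [15,16]
[0,1] uncovered → point at 1; [2,4] uncovered → point at 4; [6,8] uncovered → point at 8; [9,11] uncovered → point at 11; [15,16] uncovered → point at 16.
Points: 1, 4, 8, 11, 16 (5 total).

1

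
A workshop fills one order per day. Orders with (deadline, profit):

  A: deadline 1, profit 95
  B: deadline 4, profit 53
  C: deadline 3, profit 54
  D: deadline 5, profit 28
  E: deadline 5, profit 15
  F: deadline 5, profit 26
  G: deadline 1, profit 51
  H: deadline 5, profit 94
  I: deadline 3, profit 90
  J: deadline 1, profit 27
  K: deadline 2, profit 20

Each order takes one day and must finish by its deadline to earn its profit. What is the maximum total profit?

Take jobs in profit order; each goes to the latest open slot no later than its deadline.
By profit: A(d1,95), H(d5,94), I(d3,90), C(d3,54), B(d4,53), G(d1,51), D(d5,28), J(d1,27), F(d5,26), K(d2,20), E(d5,15)
A→slot 1; H→slot 5; I→slot 3; C→slot 2; B→slot 4; G skipped; D skipped; J skipped; F skipped; K skipped; E skipped.
Profit = 95 + 54 + 90 + 53 + 94 = 386

386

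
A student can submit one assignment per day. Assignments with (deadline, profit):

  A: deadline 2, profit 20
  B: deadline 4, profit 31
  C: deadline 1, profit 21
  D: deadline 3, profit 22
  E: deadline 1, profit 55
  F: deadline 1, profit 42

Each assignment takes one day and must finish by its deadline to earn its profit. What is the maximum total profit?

By profit: E(d1,55), F(d1,42), B(d4,31), D(d3,22), C(d1,21), A(d2,20)
E→slot 1; F skipped; B→slot 4; D→slot 3; C skipped; A→slot 2.
Profit = 55 + 20 + 22 + 31 = 128

128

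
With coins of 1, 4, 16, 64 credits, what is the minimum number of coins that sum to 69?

3

69 = 1×64 + 1×4 + 1×1
Total coins = 1 + 1 + 1 = 3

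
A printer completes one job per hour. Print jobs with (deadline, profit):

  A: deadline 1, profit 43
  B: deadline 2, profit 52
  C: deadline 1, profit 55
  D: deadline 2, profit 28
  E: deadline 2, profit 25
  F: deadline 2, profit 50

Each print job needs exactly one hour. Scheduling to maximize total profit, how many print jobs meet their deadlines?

2

By profit: C(d1,55), B(d2,52), F(d2,50), A(d1,43), D(d2,28), E(d2,25)
C→slot 1; B→slot 2; F skipped; A skipped; D skipped; E skipped.
2 of 6 scheduled.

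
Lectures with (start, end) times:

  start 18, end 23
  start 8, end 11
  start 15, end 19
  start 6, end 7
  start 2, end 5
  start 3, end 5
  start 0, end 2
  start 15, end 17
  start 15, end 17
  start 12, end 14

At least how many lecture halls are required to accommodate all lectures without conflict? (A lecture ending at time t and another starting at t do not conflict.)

3

Count concurrent intervals with a sweep; the peak is the room count.
starts: [0, 2, 3, 6, 8, 12, 15, 15, 15, 18]
ends:   [2, 5, 5, 7, 11, 14, 17, 17, 19, 23]
s0→1 e2→0 s2→1 s3→2 e5→1 e5→0 s6→1 e7→0 s8→1 e11→0 s12→1 e14→0 s15→1 s15→2 s15→3  — peak 3.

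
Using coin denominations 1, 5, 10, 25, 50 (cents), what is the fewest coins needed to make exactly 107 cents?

107 − 2×50→7 − 1×5→2 − 2×1→0
Total coins = 2 + 1 + 2 = 5

5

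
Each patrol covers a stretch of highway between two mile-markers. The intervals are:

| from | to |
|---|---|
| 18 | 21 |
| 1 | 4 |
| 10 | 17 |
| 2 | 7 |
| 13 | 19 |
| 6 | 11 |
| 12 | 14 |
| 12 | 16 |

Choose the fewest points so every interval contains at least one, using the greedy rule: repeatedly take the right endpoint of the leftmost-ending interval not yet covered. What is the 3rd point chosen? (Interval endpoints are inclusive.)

14

Process intervals by earliest right end; each time one isn't hit yet, stab at its right endpoint.
Sorted: [1,4] [2,7] [6,11] [12,14] [12,16] [10,17] [13,19] [18,21]
{[1,4],[2,7]} hit by 4; {[6,11]} hit by 11; {[12,14],[12,16],[10,17],[13,19]} hit by 14; {[18,21]} hit by 21.
Points: 4, 11, 14, 21 (4 total).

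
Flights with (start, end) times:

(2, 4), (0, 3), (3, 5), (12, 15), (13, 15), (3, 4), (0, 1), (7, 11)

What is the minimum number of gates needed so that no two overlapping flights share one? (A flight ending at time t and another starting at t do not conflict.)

Count concurrent intervals with a sweep; the peak is the room count.
Events (time:±→running): 0:+→1 0:+→2 1:-→1 2:+→2 3:-→1 3:+→2 3:+→3 … peak 3.

3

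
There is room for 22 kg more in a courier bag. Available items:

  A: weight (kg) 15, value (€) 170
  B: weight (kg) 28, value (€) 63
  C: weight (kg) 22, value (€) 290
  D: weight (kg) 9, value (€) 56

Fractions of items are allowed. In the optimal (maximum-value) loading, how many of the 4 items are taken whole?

Sort by value per unit weight and fill in that order.
Ratios (sorted): C 13.18, A 11.33, D 6.22, B 2.25
take C (22 @ 290). Capacity used 22/22.
1 item(s) taken whole.

1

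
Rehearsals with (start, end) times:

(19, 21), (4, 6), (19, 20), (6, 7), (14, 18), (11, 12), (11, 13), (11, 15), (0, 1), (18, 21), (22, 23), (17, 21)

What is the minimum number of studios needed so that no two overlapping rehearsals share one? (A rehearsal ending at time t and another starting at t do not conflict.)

4

The answer is the maximum number of intervals overlapping at any instant.
starts: [0, 4, 6, 11, 11, 11, 14, 17, 18, 19, 19, 22]
ends:   [1, 6, 7, 12, 13, 15, 18, 20, 21, 21, 21, 23]
s0→1 e1→0 s4→1 e6→0 s6→1 e7→0 s11→1 s11→2 s11→3 e12→2 e13→1 s14→2 e15→1 s17→2 e18→1 s18→2 s19→3 s19→4  — peak 4.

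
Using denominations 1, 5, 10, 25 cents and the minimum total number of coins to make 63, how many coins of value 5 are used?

0

63 − 2×25→13 − 1×10→3 − 3×1→0
Count of 5: 0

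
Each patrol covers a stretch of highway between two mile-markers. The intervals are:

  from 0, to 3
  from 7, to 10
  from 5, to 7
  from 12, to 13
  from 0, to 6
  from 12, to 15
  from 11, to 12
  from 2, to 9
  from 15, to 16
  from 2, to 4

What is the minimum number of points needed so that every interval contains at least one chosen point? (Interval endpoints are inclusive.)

4

Process intervals by earliest right end; each time one isn't hit yet, stab at its right endpoint.
By right end: [0,3]  [2,4]  [0,6]  [5,7]  [2,9]  [7,10]  [11,12]  [12,13]  [12,15]  [15,16]
[0,3] uncovered → point at 3; [5,7] uncovered → point at 7; [11,12] uncovered → point at 12; [15,16] uncovered → point at 16.
Points: 3, 7, 12, 16 (4 total).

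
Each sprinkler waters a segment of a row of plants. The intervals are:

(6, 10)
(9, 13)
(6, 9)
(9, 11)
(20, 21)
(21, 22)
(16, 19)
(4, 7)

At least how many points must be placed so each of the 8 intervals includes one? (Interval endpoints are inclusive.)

Process intervals by earliest right end; each time one isn't hit yet, stab at its right endpoint.
By right end: [4,7]  [6,9]  [6,10]  [9,11]  [9,13]  [16,19]  [20,21]  [21,22]
[4,7] uncovered → point at 7; [9,11] uncovered → point at 11; [16,19] uncovered → point at 19; [20,21] uncovered → point at 21.
Points: 7, 11, 19, 21 (4 total).

4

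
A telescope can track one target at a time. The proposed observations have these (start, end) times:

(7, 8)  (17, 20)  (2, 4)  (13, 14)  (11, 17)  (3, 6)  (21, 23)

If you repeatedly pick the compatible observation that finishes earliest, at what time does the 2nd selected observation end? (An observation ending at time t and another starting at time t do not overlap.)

8

By end time: (2,4), (3,6), (7,8), (13,14), (11,17), (17,20), (21,23).
Pick (2,4); next start ≥ 4 → (7,8); next start ≥ 8 → (13,14); next start ≥ 14 → (17,20); next start ≥ 20 → (21,23).
Selected: (2,4) (7,8) (13,14) (17,20) (21,23)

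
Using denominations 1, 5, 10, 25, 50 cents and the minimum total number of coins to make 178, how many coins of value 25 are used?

1

178 − 3×50→28 − 1×25→3 − 3×1→0
Count of 25: 1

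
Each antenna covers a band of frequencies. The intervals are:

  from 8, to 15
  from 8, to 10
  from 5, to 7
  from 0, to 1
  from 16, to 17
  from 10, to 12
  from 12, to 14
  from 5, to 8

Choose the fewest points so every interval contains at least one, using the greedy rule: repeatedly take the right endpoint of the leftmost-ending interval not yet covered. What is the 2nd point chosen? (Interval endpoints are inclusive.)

Sort by right endpoint; whenever an interval is uncovered, place a point at its right end.
Sorted: [0,1] [5,7] [5,8] [8,10] [10,12] [12,14] [8,15] [16,17]
{[0,1]} hit by 1; {[5,7],[5,8]} hit by 7; {[8,10],[10,12]} hit by 10; {[12,14],[8,15]} hit by 14; {[16,17]} hit by 17.
Points: 1, 7, 10, 14, 17 (5 total).

7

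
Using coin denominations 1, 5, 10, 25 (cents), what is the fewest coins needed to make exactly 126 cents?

Use the largest denomination that fits, subtract, and repeat.
126 = 5×25 + 1×1
Total coins = 5 + 1 = 6

6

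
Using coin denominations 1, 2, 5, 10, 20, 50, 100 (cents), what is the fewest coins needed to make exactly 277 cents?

277 = 2×100 + 1×50 + 1×20 + 1×5 + 1×2
Total coins = 2 + 1 + 1 + 1 + 1 = 6

6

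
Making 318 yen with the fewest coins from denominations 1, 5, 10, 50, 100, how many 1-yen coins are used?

318 = 3×100 + 1×10 + 1×5 + 3×1
Count of 1: 3

3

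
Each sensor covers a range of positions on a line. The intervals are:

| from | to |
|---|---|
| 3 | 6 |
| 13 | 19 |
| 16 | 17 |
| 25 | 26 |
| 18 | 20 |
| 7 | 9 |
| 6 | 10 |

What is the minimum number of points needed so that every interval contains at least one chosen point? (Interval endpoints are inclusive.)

Process intervals by earliest right end; each time one isn't hit yet, stab at its right endpoint.
Sorted: [3,6] [7,9] [6,10] [16,17] [13,19] [18,20] [25,26]
{[3,6]} hit by 6; {[7,9],[6,10]} hit by 9; {[16,17],[13,19]} hit by 17; {[18,20]} hit by 20; {[25,26]} hit by 26.
Points: 6, 9, 17, 20, 26 (5 total).

5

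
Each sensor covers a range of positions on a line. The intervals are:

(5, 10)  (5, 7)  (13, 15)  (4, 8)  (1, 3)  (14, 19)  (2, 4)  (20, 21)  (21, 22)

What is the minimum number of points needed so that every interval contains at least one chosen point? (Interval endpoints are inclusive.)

4

By right end: [1,3]  [2,4]  [5,7]  [4,8]  [5,10]  [13,15]  [14,19]  [20,21]  [21,22]
[1,3] uncovered → point at 3; [5,7] uncovered → point at 7; [13,15] uncovered → point at 15; [20,21] uncovered → point at 21.
Points: 3, 7, 15, 21 (4 total).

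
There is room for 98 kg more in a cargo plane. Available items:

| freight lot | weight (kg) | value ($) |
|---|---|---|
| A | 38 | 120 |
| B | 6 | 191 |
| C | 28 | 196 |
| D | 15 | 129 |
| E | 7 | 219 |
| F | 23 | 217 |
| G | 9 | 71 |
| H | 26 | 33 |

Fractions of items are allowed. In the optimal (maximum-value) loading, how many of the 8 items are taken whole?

Sort by value per unit weight and fill in that order.
Order: B (191/6=31.83) > E (219/7=31.29) > F (217/23=9.43) > D (129/15=8.60) > G (71/9=7.89) > C (196/28=7.00) > A (120/38=3.16) > H (33/26=1.27)
Fill: take B (6 @ 191) → take E (7 @ 219) → take F (23 @ 217) → take D (15 @ 129) → take G (9 @ 71) → take C (28 @ 196) → take 10/38 of A → 31.58; 98/98 used.
6 item(s) taken whole; one partial (take 10/38 of A).

6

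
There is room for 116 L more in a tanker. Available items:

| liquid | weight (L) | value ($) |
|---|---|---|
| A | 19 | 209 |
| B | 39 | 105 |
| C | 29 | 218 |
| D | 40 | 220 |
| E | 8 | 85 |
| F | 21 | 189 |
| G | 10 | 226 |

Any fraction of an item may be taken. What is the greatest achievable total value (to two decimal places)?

Greedy by value/weight ratio, highest first.
Order: G (226/10=22.60) > A (209/19=11.00) > E (85/8=10.62) > F (189/21=9.00) > C (218/29=7.52) > D (220/40=5.50) > B (105/39=2.69)
Fill: take G (10 @ 226) → take A (19 @ 209) → take E (8 @ 85) → take F (21 @ 189) → take C (29 @ 218) → take 29/40 of D → 159.50; 116/116 used.
Total value = 1086.50

1086.50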